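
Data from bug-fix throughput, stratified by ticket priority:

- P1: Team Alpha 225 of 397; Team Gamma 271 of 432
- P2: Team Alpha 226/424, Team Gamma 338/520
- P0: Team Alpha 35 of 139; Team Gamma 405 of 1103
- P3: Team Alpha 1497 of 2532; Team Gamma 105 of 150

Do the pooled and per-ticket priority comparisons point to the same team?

P1: Team Alpha 225/397 = 56.7%, Team Gamma 271/432 = 62.7% → Team Gamma
P2: Team Alpha 226/424 = 53.3%, Team Gamma 338/520 = 65.0% → Team Gamma
P0: Team Alpha 35/139 = 25.2%, Team Gamma 405/1103 = 36.7% → Team Gamma
P3: Team Alpha 1497/2532 = 59.1%, Team Gamma 105/150 = 70.0% → Team Gamma
Overall: Team Alpha 1983/3492 = 56.8%, Team Gamma 1119/2205 = 50.7% → Team Alpha
Team Gamma wins each ticket group but Team Alpha wins overall — the comparison reverses. Team Gamma's tickets skew toward P0, which has a lower base rate.

No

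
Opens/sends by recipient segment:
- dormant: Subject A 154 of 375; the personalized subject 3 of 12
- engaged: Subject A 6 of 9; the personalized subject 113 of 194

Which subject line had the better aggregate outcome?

the personalized subject

Dormant: Subject A 154/375 = 41.1%, the personalized subject 3/12 = 25.0% → Subject A
Engaged: Subject A 6/9 = 66.7%, the personalized subject 113/194 = 58.2% → Subject A
Overall: Subject A 160/384 = 41.7%, the personalized subject 116/206 = 56.3% → the personalized subject
(Subject A wins every recipient group but the personalized subject wins overall — Subject A's sends skew toward the low-rate dormant group.)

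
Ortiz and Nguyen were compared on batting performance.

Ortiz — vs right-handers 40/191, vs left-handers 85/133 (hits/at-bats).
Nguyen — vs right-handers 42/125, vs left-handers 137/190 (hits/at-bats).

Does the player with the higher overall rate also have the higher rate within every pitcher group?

Yes

Vs right-handers: Ortiz 40/191 = 20.9%, Nguyen 42/125 = 33.6% → Nguyen
Vs left-handers: Ortiz 85/133 = 63.9%, Nguyen 137/190 = 72.1% → Nguyen
Overall: Ortiz 125/324 = 38.6%, Nguyen 179/315 = 56.8% → Nguyen
Nguyen wins overall and in every pitcher group — no reversal.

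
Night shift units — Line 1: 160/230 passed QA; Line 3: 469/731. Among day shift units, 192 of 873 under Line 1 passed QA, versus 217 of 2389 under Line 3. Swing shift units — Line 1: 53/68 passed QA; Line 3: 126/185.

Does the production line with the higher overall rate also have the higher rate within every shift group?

Yes

Night shift: Line 1 160/230 = 69.6%, Line 3 469/731 = 64.2% → Line 1
Day shift: Line 1 192/873 = 22.0%, Line 3 217/2389 = 9.1% → Line 1
Swing shift: Line 1 53/68 = 77.9%, Line 3 126/185 = 68.1% → Line 1
Overall: Line 1 405/1171 = 34.6%, Line 3 812/3305 = 24.6% → Line 1
Line 1 wins overall and in every shift group — no reversal.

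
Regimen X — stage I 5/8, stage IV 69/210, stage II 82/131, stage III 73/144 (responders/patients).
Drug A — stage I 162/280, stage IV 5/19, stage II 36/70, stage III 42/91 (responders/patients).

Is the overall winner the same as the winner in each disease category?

Stage I: Regimen X 5/8 = 62.5%, Drug A 162/280 = 57.9% → Regimen X
Stage IV: Regimen X 69/210 = 32.9%, Drug A 5/19 = 26.3% → Regimen X
Stage II: Regimen X 82/131 = 62.6%, Drug A 36/70 = 51.4% → Regimen X
Stage III: Regimen X 73/144 = 50.7%, Drug A 42/91 = 46.2% → Regimen X
Overall: Regimen X 229/493 = 46.5%, Drug A 245/460 = 53.3% → Drug A
Regimen X wins each disease group but Drug A wins overall — the comparison reverses. Regimen X's patients skew toward stage IV, which has a lower base rate.

No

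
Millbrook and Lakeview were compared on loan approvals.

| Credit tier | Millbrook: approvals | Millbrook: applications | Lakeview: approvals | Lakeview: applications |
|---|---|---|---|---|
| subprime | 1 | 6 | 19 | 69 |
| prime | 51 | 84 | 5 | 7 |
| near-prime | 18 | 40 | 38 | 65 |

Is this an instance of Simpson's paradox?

Yes

Subprime: Millbrook 1/6 = 16.7%, Lakeview 19/69 = 27.5% → Lakeview
Prime: Millbrook 51/84 = 60.7%, Lakeview 5/7 = 71.4% → Lakeview
Near-prime: Millbrook 18/40 = 45.0%, Lakeview 38/65 = 58.5% → Lakeview
Overall: Millbrook 70/130 = 53.8%, Lakeview 62/141 = 44.0% → Millbrook
Lakeview wins each credit group but Millbrook wins overall — the comparison reverses. Lakeview's applications skew toward subprime, which has a lower base rate.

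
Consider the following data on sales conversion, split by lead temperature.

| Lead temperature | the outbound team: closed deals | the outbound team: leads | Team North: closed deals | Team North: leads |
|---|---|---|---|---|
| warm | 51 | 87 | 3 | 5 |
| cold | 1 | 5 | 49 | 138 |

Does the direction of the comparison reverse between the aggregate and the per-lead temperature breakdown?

Yes

Warm: the outbound team 51/87 = 58.6%, Team North 3/5 = 60.0% → Team North
Cold: the outbound team 1/5 = 20.0%, Team North 49/138 = 35.5% → Team North
Overall: the outbound team 52/92 = 56.5%, Team North 52/143 = 36.4% → the outbound team
Team North wins each lead group but the outbound team wins overall — the comparison reverses. Team North's leads skew toward cold, which has a lower base rate.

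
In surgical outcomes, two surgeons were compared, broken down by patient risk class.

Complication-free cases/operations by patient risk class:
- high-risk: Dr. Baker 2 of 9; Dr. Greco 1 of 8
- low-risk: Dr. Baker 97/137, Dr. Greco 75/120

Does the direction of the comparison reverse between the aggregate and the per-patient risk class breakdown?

No

High-risk: Dr. Baker 2/9 = 22.2%, Dr. Greco 1/8 = 12.5% → Dr. Baker
Low-risk: Dr. Baker 97/137 = 70.8%, Dr. Greco 75/120 = 62.5% → Dr. Baker
Overall: Dr. Baker 99/146 = 67.8%, Dr. Greco 76/128 = 59.4% → Dr. Baker
Dr. Baker wins overall and in every patient risk group — no reversal.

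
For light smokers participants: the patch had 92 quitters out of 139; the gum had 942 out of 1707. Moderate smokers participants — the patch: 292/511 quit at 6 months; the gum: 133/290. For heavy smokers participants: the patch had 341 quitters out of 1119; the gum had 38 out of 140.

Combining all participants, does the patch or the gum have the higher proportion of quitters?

the gum

Light smokers: the patch 92/139 = 66.2%, the gum 942/1707 = 55.2% → the patch
Moderate smokers: the patch 292/511 = 57.1%, the gum 133/290 = 45.9% → the patch
Heavy smokers: the patch 341/1119 = 30.5%, the gum 38/140 = 27.1% → the patch
Overall: the patch 725/1769 = 41.0%, the gum 1113/2137 = 52.1% → the gum
(The patch wins every dependence group but the gum wins overall — the patch's participants skew toward the low-rate heavy smokers group.)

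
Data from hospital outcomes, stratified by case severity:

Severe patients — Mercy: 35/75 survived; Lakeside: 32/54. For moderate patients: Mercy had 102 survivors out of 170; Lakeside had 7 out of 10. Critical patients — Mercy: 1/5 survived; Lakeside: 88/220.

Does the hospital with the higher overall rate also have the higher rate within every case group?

Severe: Mercy 35/75 = 46.7%, Lakeside 32/54 = 59.3% → Lakeside
Moderate: Mercy 102/170 = 60.0%, Lakeside 7/10 = 70.0% → Lakeside
Critical: Mercy 1/5 = 20.0%, Lakeside 88/220 = 40.0% → Lakeside
Overall: Mercy 138/250 = 55.2%, Lakeside 127/284 = 44.7% → Mercy
Lakeside wins each case group but Mercy wins overall — the comparison reverses. Lakeside's patients skew toward critical, which has a lower base rate.

No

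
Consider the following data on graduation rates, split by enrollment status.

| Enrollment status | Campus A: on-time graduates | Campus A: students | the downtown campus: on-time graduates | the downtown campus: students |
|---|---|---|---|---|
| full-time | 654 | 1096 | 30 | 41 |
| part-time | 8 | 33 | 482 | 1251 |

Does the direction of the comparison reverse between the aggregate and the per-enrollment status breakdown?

Yes

Full-time: Campus A 654/1096 = 59.7%, the downtown campus 30/41 = 73.2% → the downtown campus
Part-time: Campus A 8/33 = 24.2%, the downtown campus 482/1251 = 38.5% → the downtown campus
Overall: Campus A 662/1129 = 58.6%, the downtown campus 512/1292 = 39.6% → Campus A
The downtown campus wins each enrollment group but Campus A wins overall — the comparison reverses. The downtown campus's students skew toward part-time, which has a lower base rate.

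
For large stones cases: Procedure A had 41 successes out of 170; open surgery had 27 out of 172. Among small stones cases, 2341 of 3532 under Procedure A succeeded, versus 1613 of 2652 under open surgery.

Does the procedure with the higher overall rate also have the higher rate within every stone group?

Yes

Large stones: Procedure A 41/170 = 24.1%, open surgery 27/172 = 15.7% → Procedure A
Small stones: Procedure A 2341/3532 = 66.3%, open surgery 1613/2652 = 60.8% → Procedure A
Overall: Procedure A 2382/3702 = 64.3%, open surgery 1640/2824 = 58.1% → Procedure A
Procedure A wins overall and in every stone group — no reversal.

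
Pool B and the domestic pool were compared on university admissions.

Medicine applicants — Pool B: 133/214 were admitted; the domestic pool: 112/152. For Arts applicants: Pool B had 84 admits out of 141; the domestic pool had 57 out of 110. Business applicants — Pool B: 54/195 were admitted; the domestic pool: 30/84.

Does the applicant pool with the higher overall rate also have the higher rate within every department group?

No

Medicine: Pool B 133/214 = 62.1%, the domestic pool 112/152 = 73.7% → the domestic pool
Arts: Pool B 84/141 = 59.6%, the domestic pool 57/110 = 51.8% → Pool B
Business: Pool B 54/195 = 27.7%, the domestic pool 30/84 = 35.7% → the domestic pool
Overall: Pool B 271/550 = 49.3%, the domestic pool 199/346 = 57.5% → the domestic pool
Neither sweeps: Pool B wins 1 of 3 groups, the domestic pool wins 2. The domestic pool wins overall but not every group — no Simpson reversal.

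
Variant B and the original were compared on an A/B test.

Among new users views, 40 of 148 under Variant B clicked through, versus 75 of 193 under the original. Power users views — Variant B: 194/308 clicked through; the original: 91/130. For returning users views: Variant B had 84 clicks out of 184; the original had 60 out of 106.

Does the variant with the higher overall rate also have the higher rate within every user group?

New users: Variant B 40/148 = 27.0%, the original 75/193 = 38.9% → the original
Power users: Variant B 194/308 = 63.0%, the original 91/130 = 70.0% → the original
Returning users: Variant B 84/184 = 45.7%, the original 60/106 = 56.6% → the original
Overall: Variant B 318/640 = 49.7%, the original 226/429 = 52.7% → the original
The original wins overall and in every user group — no reversal.

Yes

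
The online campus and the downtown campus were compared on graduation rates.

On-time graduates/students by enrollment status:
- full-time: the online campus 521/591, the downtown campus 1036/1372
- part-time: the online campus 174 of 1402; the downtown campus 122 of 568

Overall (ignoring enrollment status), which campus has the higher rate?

the downtown campus

Full-time: the online campus 521/591 = 88.2%, the downtown campus 1036/1372 = 75.5% → the online campus
Part-time: the online campus 174/1402 = 12.4%, the downtown campus 122/568 = 21.5% → the downtown campus
Overall: the online campus 695/1993 = 34.9%, the downtown campus 1158/1940 = 59.7% → the downtown campus
(Neither sweeps every enrollment group, but the downtown campus has the higher pooled rate.)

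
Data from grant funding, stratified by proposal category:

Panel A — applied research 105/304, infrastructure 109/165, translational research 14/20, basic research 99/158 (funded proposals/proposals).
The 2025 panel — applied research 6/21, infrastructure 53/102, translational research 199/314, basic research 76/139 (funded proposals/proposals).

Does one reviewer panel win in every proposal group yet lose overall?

Yes

Applied research: Panel A 105/304 = 34.5%, the 2025 panel 6/21 = 28.6% → Panel A
Infrastructure: Panel A 109/165 = 66.1%, the 2025 panel 53/102 = 52.0% → Panel A
Translational research: Panel A 14/20 = 70.0%, the 2025 panel 199/314 = 63.4% → Panel A
Basic research: Panel A 99/158 = 62.7%, the 2025 panel 76/139 = 54.7% → Panel A
Overall: Panel A 327/647 = 50.5%, the 2025 panel 334/576 = 58.0% → the 2025 panel
Panel A wins each proposal group but the 2025 panel wins overall — the comparison reverses. Panel A's proposals skew toward applied research, which has a lower base rate.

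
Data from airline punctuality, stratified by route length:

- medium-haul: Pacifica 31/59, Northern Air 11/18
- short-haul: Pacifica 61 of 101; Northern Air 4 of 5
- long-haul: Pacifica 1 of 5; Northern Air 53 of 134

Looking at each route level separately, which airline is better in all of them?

Medium-haul: Pacifica 31/59 = 52.5%, Northern Air 11/18 = 61.1% → Northern Air
Short-haul: Pacifica 61/101 = 60.4%, Northern Air 4/5 = 80.0% → Northern Air
Long-haul: Pacifica 1/5 = 20.0%, Northern Air 53/134 = 39.6% → Northern Air
Northern Air has the higher rate in all 3 groups.

Northern Air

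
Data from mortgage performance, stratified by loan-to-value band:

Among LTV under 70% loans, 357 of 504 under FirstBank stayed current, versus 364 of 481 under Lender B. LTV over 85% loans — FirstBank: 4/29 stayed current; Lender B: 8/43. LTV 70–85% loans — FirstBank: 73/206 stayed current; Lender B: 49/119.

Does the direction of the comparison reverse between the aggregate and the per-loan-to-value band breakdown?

LTV under 70%: FirstBank 357/504 = 70.8%, Lender B 364/481 = 75.7% → Lender B
LTV over 85%: FirstBank 4/29 = 13.8%, Lender B 8/43 = 18.6% → Lender B
LTV 70–85%: FirstBank 73/206 = 35.4%, Lender B 49/119 = 41.2% → Lender B
Overall: FirstBank 434/739 = 58.7%, Lender B 421/643 = 65.5% → Lender B
Lender B wins overall and in every loan-to-value group — no reversal.

No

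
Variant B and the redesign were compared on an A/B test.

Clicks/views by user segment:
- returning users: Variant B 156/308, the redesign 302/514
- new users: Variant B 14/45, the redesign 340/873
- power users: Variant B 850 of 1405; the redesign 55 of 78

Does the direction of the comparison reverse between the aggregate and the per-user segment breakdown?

Returning users: Variant B 156/308 = 50.6%, the redesign 302/514 = 58.8% → the redesign
New users: Variant B 14/45 = 31.1%, the redesign 340/873 = 38.9% → the redesign
Power users: Variant B 850/1405 = 60.5%, the redesign 55/78 = 70.5% → the redesign
Overall: Variant B 1020/1758 = 58.0%, the redesign 697/1465 = 47.6% → Variant B
The redesign wins each user group but Variant B wins overall — the comparison reverses. The redesign's views skew toward new users, which has a lower base rate.

Yes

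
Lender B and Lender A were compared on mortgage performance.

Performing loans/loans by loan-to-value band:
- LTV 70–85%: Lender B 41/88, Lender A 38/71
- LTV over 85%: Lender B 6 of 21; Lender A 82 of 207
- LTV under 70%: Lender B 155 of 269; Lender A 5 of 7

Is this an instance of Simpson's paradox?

LTV 70–85%: Lender B 41/88 = 46.6%, Lender A 38/71 = 53.5% → Lender A
LTV over 85%: Lender B 6/21 = 28.6%, Lender A 82/207 = 39.6% → Lender A
LTV under 70%: Lender B 155/269 = 57.6%, Lender A 5/7 = 71.4% → Lender A
Overall: Lender B 202/378 = 53.4%, Lender A 125/285 = 43.9% → Lender B
Lender A wins each loan-to-value group but Lender B wins overall — the comparison reverses. Lender A's loans skew toward LTV over 85%, which has a lower base rate.

Yes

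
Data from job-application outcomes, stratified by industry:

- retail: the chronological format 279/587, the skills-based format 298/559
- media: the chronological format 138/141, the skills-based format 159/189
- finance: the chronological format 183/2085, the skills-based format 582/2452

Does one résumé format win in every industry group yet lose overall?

No

Retail: the chronological format 279/587 = 47.5%, the skills-based format 298/559 = 53.3% → the skills-based format
Media: the chronological format 138/141 = 97.9%, the skills-based format 159/189 = 84.1% → the chronological format
Finance: the chronological format 183/2085 = 8.8%, the skills-based format 582/2452 = 23.7% → the skills-based format
Overall: the chronological format 600/2813 = 21.3%, the skills-based format 1039/3200 = 32.5% → the skills-based format
Neither sweeps: the chronological format wins 1 of 3 groups, the skills-based format wins 2. The skills-based format wins overall but not every group — no Simpson reversal.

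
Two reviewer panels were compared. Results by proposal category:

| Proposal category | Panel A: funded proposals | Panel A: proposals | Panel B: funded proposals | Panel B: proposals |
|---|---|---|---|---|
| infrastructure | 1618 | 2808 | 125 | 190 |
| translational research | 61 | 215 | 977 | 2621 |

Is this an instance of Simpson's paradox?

Infrastructure: Panel A 1618/2808 = 57.6%, Panel B 125/190 = 65.8% → Panel B
Translational research: Panel A 61/215 = 28.4%, Panel B 977/2621 = 37.3% → Panel B
Overall: Panel A 1679/3023 = 55.5%, Panel B 1102/2811 = 39.2% → Panel A
Panel B wins each proposal group but Panel A wins overall — the comparison reverses. Panel B's proposals skew toward translational research, which has a lower base rate.

Yes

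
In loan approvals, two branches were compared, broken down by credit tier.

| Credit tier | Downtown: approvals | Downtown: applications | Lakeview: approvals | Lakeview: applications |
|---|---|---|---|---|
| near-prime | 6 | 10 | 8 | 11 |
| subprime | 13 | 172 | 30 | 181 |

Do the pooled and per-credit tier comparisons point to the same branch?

Yes

Near-prime: Downtown 6/10 = 60.0%, Lakeview 8/11 = 72.7% → Lakeview
Subprime: Downtown 13/172 = 7.6%, Lakeview 30/181 = 16.6% → Lakeview
Overall: Downtown 19/182 = 10.4%, Lakeview 38/192 = 19.8% → Lakeview
Lakeview wins overall and in every credit group — no reversal.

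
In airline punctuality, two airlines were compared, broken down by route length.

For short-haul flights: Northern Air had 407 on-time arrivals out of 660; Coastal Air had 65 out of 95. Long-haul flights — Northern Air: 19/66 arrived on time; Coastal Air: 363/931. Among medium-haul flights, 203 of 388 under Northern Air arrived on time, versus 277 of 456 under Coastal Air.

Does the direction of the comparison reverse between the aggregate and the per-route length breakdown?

Short-haul: Northern Air 407/660 = 61.7%, Coastal Air 65/95 = 68.4% → Coastal Air
Long-haul: Northern Air 19/66 = 28.8%, Coastal Air 363/931 = 39.0% → Coastal Air
Medium-haul: Northern Air 203/388 = 52.3%, Coastal Air 277/456 = 60.7% → Coastal Air
Overall: Northern Air 629/1114 = 56.5%, Coastal Air 705/1482 = 47.6% → Northern Air
Coastal Air wins each route group but Northern Air wins overall — the comparison reverses. Coastal Air's flights skew toward long-haul, which has a lower base rate.

Yes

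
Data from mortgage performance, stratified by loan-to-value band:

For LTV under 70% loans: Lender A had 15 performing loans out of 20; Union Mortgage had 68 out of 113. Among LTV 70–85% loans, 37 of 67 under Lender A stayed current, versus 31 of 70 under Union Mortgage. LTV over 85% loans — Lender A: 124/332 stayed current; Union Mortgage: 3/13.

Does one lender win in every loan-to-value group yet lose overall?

Yes

LTV under 70%: Lender A 15/20 = 75.0%, Union Mortgage 68/113 = 60.2% → Lender A
LTV 70–85%: Lender A 37/67 = 55.2%, Union Mortgage 31/70 = 44.3% → Lender A
LTV over 85%: Lender A 124/332 = 37.3%, Union Mortgage 3/13 = 23.1% → Lender A
Overall: Lender A 176/419 = 42.0%, Union Mortgage 102/196 = 52.0% → Union Mortgage
Lender A wins each loan-to-value group but Union Mortgage wins overall — the comparison reverses. Lender A's loans skew toward LTV over 85%, which has a lower base rate.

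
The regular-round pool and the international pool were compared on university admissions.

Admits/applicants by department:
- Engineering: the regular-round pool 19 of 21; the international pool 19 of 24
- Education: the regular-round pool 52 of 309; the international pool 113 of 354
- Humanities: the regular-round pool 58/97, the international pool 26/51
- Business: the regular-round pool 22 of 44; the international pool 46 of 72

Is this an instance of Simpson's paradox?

No

Engineering: the regular-round pool 19/21 = 90.5%, the international pool 19/24 = 79.2% → the regular-round pool
Education: the regular-round pool 52/309 = 16.8%, the international pool 113/354 = 31.9% → the international pool
Humanities: the regular-round pool 58/97 = 59.8%, the international pool 26/51 = 51.0% → the regular-round pool
Business: the regular-round pool 22/44 = 50.0%, the international pool 46/72 = 63.9% → the international pool
Overall: the regular-round pool 151/471 = 32.1%, the international pool 204/501 = 40.7% → the international pool
Neither sweeps: the regular-round pool wins 2 of 4 groups, the international pool wins 2. The international pool wins overall but not every group — no Simpson reversal.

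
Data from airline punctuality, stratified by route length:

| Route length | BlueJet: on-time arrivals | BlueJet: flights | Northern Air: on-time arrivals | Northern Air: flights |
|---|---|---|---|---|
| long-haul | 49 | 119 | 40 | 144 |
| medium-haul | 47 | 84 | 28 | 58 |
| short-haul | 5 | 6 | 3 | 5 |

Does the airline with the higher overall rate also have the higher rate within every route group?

Yes

Long-haul: BlueJet 49/119 = 41.2%, Northern Air 40/144 = 27.8% → BlueJet
Medium-haul: BlueJet 47/84 = 56.0%, Northern Air 28/58 = 48.3% → BlueJet
Short-haul: BlueJet 5/6 = 83.3%, Northern Air 3/5 = 60.0% → BlueJet
Overall: BlueJet 101/209 = 48.3%, Northern Air 71/207 = 34.3% → BlueJet
BlueJet wins overall and in every route group — no reversal.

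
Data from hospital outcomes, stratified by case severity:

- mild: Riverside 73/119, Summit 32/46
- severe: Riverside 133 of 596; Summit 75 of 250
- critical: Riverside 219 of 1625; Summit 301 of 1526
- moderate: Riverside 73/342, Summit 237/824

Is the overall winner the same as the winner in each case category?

Mild: Riverside 73/119 = 61.3%, Summit 32/46 = 69.6% → Summit
Severe: Riverside 133/596 = 22.3%, Summit 75/250 = 30.0% → Summit
Critical: Riverside 219/1625 = 13.5%, Summit 301/1526 = 19.7% → Summit
Moderate: Riverside 73/342 = 21.3%, Summit 237/824 = 28.8% → Summit
Overall: Riverside 498/2682 = 18.6%, Summit 645/2646 = 24.4% → Summit
Summit wins overall and in every case group — no reversal.

Yes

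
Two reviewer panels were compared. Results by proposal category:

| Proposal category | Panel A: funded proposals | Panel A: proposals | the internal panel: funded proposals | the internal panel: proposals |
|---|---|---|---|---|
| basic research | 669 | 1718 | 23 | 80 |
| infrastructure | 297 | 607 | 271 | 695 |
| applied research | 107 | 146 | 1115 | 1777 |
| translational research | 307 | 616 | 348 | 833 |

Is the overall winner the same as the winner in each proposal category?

Basic research: Panel A 669/1718 = 38.9%, the internal panel 23/80 = 28.8% → Panel A
Infrastructure: Panel A 297/607 = 48.9%, the internal panel 271/695 = 39.0% → Panel A
Applied research: Panel A 107/146 = 73.3%, the internal panel 1115/1777 = 62.7% → Panel A
Translational research: Panel A 307/616 = 49.8%, the internal panel 348/833 = 41.8% → Panel A
Overall: Panel A 1380/3087 = 44.7%, the internal panel 1757/3385 = 51.9% → the internal panel
Panel A wins each proposal group but the internal panel wins overall — the comparison reverses. Panel A's proposals skew toward basic research, which has a lower base rate.

No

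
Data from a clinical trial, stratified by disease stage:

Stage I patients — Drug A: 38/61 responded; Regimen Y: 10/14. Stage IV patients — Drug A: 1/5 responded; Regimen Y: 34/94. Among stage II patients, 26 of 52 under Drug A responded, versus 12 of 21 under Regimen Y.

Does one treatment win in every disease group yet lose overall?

Yes

Stage I: Drug A 38/61 = 62.3%, Regimen Y 10/14 = 71.4% → Regimen Y
Stage IV: Drug A 1/5 = 20.0%, Regimen Y 34/94 = 36.2% → Regimen Y
Stage II: Drug A 26/52 = 50.0%, Regimen Y 12/21 = 57.1% → Regimen Y
Overall: Drug A 65/118 = 55.1%, Regimen Y 56/129 = 43.4% → Drug A
Regimen Y wins each disease group but Drug A wins overall — the comparison reverses. Regimen Y's patients skew toward stage IV, which has a lower base rate.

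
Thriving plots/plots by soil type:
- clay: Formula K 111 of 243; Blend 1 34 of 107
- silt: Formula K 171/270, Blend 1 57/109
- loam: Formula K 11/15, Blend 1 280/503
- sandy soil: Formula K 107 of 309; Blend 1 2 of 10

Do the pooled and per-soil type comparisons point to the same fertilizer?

No

Clay: Formula K 111/243 = 45.7%, Blend 1 34/107 = 31.8% → Formula K
Silt: Formula K 171/270 = 63.3%, Blend 1 57/109 = 52.3% → Formula K
Loam: Formula K 11/15 = 73.3%, Blend 1 280/503 = 55.7% → Formula K
Sandy soil: Formula K 107/309 = 34.6%, Blend 1 2/10 = 20.0% → Formula K
Overall: Formula K 400/837 = 47.8%, Blend 1 373/729 = 51.2% → Blend 1
Formula K wins each soil group but Blend 1 wins overall — the comparison reverses. Formula K's plots skew toward sandy soil, which has a lower base rate.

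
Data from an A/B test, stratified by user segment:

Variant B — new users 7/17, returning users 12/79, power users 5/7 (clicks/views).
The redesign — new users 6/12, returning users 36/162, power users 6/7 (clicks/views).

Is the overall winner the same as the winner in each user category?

New users: Variant B 7/17 = 41.2%, the redesign 6/12 = 50.0% → the redesign
Returning users: Variant B 12/79 = 15.2%, the redesign 36/162 = 22.2% → the redesign
Power users: Variant B 5/7 = 71.4%, the redesign 6/7 = 85.7% → the redesign
Overall: Variant B 24/103 = 23.3%, the redesign 48/181 = 26.5% → the redesign
The redesign wins overall and in every user group — no reversal.

Yes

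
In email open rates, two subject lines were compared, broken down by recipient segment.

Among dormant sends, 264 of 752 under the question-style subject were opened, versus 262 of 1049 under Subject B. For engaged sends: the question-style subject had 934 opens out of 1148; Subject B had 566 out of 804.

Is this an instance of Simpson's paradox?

Dormant: the question-style subject 264/752 = 35.1%, Subject B 262/1049 = 25.0% → the question-style subject
Engaged: the question-style subject 934/1148 = 81.4%, Subject B 566/804 = 70.4% → the question-style subject
Overall: the question-style subject 1198/1900 = 63.1%, Subject B 828/1853 = 44.7% → the question-style subject
The question-style subject wins overall and in every recipient group — no reversal.

No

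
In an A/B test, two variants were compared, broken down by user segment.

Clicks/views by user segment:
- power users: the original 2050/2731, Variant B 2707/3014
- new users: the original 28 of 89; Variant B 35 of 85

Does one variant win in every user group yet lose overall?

Power users: the original 2050/2731 = 75.1%, Variant B 2707/3014 = 89.8% → Variant B
New users: the original 28/89 = 31.5%, Variant B 35/85 = 41.2% → Variant B
Overall: the original 2078/2820 = 73.7%, Variant B 2742/3099 = 88.5% → Variant B
Variant B wins overall and in every user group — no reversal.

No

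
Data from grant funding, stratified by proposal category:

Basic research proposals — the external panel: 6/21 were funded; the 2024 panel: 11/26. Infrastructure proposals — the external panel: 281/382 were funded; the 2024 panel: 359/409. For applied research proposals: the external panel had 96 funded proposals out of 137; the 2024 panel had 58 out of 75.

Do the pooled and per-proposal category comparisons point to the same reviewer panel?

Basic research: the external panel 6/21 = 28.6%, the 2024 panel 11/26 = 42.3% → the 2024 panel
Infrastructure: the external panel 281/382 = 73.6%, the 2024 panel 359/409 = 87.8% → the 2024 panel
Applied research: the external panel 96/137 = 70.1%, the 2024 panel 58/75 = 77.3% → the 2024 panel
Overall: the external panel 383/540 = 70.9%, the 2024 panel 428/510 = 83.9% → the 2024 panel
The 2024 panel wins overall and in every proposal group — no reversal.

Yes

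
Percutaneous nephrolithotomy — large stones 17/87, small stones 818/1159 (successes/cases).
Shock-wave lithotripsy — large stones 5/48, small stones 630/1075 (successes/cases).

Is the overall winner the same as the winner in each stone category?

Large stones: percutaneous nephrolithotomy 17/87 = 19.5%, shock-wave lithotripsy 5/48 = 10.4% → percutaneous nephrolithotomy
Small stones: percutaneous nephrolithotomy 818/1159 = 70.6%, shock-wave lithotripsy 630/1075 = 58.6% → percutaneous nephrolithotomy
Overall: percutaneous nephrolithotomy 835/1246 = 67.0%, shock-wave lithotripsy 635/1123 = 56.5% → percutaneous nephrolithotomy
Percutaneous nephrolithotomy wins overall and in every stone group — no reversal.

Yes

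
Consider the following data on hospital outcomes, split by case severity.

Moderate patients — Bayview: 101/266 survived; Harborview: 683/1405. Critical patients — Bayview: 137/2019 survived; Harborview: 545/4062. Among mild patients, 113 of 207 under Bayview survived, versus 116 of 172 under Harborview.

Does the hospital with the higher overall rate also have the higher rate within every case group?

Moderate: Bayview 101/266 = 38.0%, Harborview 683/1405 = 48.6% → Harborview
Critical: Bayview 137/2019 = 6.8%, Harborview 545/4062 = 13.4% → Harborview
Mild: Bayview 113/207 = 54.6%, Harborview 116/172 = 67.4% → Harborview
Overall: Bayview 351/2492 = 14.1%, Harborview 1344/5639 = 23.8% → Harborview
Harborview wins overall and in every case group — no reversal.

Yes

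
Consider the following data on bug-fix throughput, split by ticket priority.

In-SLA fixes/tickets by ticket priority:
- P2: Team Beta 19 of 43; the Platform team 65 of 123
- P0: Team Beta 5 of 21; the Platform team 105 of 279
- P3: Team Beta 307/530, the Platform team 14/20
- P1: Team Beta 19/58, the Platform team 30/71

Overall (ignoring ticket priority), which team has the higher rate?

P2: Team Beta 19/43 = 44.2%, the Platform team 65/123 = 52.8% → the Platform team
P0: Team Beta 5/21 = 23.8%, the Platform team 105/279 = 37.6% → the Platform team
P3: Team Beta 307/530 = 57.9%, the Platform team 14/20 = 70.0% → the Platform team
P1: Team Beta 19/58 = 32.8%, the Platform team 30/71 = 42.3% → the Platform team
Overall: Team Beta 350/652 = 53.7%, the Platform team 214/493 = 43.4% → Team Beta
(The Platform team wins every ticket group but Team Beta wins overall — the Platform team's tickets skew toward the low-rate P0 group.)

Team Beta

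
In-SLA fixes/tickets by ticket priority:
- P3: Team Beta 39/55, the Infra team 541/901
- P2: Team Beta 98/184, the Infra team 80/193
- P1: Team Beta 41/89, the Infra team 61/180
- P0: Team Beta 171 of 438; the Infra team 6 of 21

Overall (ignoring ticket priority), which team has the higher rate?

the Infra team

P3: Team Beta 39/55 = 70.9%, the Infra team 541/901 = 60.0% → Team Beta
P2: Team Beta 98/184 = 53.3%, the Infra team 80/193 = 41.5% → Team Beta
P1: Team Beta 41/89 = 46.1%, the Infra team 61/180 = 33.9% → Team Beta
P0: Team Beta 171/438 = 39.0%, the Infra team 6/21 = 28.6% → Team Beta
Overall: Team Beta 349/766 = 45.6%, the Infra team 688/1295 = 53.1% → the Infra team
(Team Beta wins every ticket group but the Infra team wins overall — Team Beta's tickets skew toward the low-rate P0 group.)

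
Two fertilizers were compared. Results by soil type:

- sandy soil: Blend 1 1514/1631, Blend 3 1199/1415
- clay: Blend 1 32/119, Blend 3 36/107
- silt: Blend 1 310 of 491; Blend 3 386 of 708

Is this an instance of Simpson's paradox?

No

Sandy soil: Blend 1 1514/1631 = 92.8%, Blend 3 1199/1415 = 84.7% → Blend 1
Clay: Blend 1 32/119 = 26.9%, Blend 3 36/107 = 33.6% → Blend 3
Silt: Blend 1 310/491 = 63.1%, Blend 3 386/708 = 54.5% → Blend 1
Overall: Blend 1 1856/2241 = 82.8%, Blend 3 1621/2230 = 72.7% → Blend 1
Neither sweeps: Blend 1 wins 2 of 3 groups, Blend 3 wins 1. Blend 1 wins overall but not every group — no Simpson reversal.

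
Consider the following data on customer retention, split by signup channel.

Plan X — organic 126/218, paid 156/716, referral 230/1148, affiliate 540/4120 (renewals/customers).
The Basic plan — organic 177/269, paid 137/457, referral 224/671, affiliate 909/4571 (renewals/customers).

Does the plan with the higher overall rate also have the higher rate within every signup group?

Organic: Plan X 126/218 = 57.8%, the Basic plan 177/269 = 65.8% → the Basic plan
Paid: Plan X 156/716 = 21.8%, the Basic plan 137/457 = 30.0% → the Basic plan
Referral: Plan X 230/1148 = 20.0%, the Basic plan 224/671 = 33.4% → the Basic plan
Affiliate: Plan X 540/4120 = 13.1%, the Basic plan 909/4571 = 19.9% → the Basic plan
Overall: Plan X 1052/6202 = 17.0%, the Basic plan 1447/5968 = 24.2% → the Basic plan
The Basic plan wins overall and in every signup group — no reversal.

Yes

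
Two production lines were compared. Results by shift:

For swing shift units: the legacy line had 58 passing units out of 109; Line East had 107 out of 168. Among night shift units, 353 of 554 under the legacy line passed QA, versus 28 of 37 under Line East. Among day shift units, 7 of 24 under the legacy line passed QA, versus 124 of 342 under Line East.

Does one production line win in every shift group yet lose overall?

Yes

Swing shift: the legacy line 58/109 = 53.2%, Line East 107/168 = 63.7% → Line East
Night shift: the legacy line 353/554 = 63.7%, Line East 28/37 = 75.7% → Line East
Day shift: the legacy line 7/24 = 29.2%, Line East 124/342 = 36.3% → Line East
Overall: the legacy line 418/687 = 60.8%, Line East 259/547 = 47.3% → the legacy line
Line East wins each shift group but the legacy line wins overall — the comparison reverses. Line East's units skew toward day shift, which has a lower base rate.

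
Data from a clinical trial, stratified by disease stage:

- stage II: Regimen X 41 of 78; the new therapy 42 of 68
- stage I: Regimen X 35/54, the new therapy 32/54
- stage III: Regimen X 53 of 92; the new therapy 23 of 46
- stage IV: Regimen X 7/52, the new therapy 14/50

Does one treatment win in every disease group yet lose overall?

No

Stage II: Regimen X 41/78 = 52.6%, the new therapy 42/68 = 61.8% → the new therapy
Stage I: Regimen X 35/54 = 64.8%, the new therapy 32/54 = 59.3% → Regimen X
Stage III: Regimen X 53/92 = 57.6%, the new therapy 23/46 = 50.0% → Regimen X
Stage IV: Regimen X 7/52 = 13.5%, the new therapy 14/50 = 28.0% → the new therapy
Overall: Regimen X 136/276 = 49.3%, the new therapy 111/218 = 50.9% → the new therapy
Neither sweeps: Regimen X wins 2 of 4 groups, the new therapy wins 2. The new therapy wins overall but not every group — no Simpson reversal.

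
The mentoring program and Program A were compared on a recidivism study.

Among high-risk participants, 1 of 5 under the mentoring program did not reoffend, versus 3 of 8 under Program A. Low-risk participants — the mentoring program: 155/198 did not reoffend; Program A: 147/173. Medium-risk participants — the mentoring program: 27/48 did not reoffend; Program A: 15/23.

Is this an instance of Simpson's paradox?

No

High-risk: the mentoring program 1/5 = 20.0%, Program A 3/8 = 37.5% → Program A
Low-risk: the mentoring program 155/198 = 78.3%, Program A 147/173 = 85.0% → Program A
Medium-risk: the mentoring program 27/48 = 56.2%, Program A 15/23 = 65.2% → Program A
Overall: the mentoring program 183/251 = 72.9%, Program A 165/204 = 80.9% → Program A
Program A wins overall and in every risk group — no reversal.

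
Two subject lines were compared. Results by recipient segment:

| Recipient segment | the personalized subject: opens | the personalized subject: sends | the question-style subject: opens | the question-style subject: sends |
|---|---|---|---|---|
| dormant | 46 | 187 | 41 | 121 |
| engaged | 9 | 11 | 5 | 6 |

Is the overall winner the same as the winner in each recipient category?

Yes

Dormant: the personalized subject 46/187 = 24.6%, the question-style subject 41/121 = 33.9% → the question-style subject
Engaged: the personalized subject 9/11 = 81.8%, the question-style subject 5/6 = 83.3% → the question-style subject
Overall: the personalized subject 55/198 = 27.8%, the question-style subject 46/127 = 36.2% → the question-style subject
The question-style subject wins overall and in every recipient group — no reversal.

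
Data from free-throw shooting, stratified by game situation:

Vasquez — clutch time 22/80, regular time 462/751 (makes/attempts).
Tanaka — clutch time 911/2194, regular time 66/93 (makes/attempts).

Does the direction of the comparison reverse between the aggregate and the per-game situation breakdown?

Yes

Clutch time: Vasquez 22/80 = 27.5%, Tanaka 911/2194 = 41.5% → Tanaka
Regular time: Vasquez 462/751 = 61.5%, Tanaka 66/93 = 71.0% → Tanaka
Overall: Vasquez 484/831 = 58.2%, Tanaka 977/2287 = 42.7% → Vasquez
Tanaka wins each game group but Vasquez wins overall — the comparison reverses. Tanaka's attempts skew toward clutch time, which has a lower base rate.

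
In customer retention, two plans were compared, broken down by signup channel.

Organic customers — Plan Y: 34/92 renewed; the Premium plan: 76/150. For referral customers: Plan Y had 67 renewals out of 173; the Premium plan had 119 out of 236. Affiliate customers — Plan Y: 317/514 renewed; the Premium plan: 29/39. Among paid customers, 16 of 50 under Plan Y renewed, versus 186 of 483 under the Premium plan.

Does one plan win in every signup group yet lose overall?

Organic: Plan Y 34/92 = 37.0%, the Premium plan 76/150 = 50.7% → the Premium plan
Referral: Plan Y 67/173 = 38.7%, the Premium plan 119/236 = 50.4% → the Premium plan
Affiliate: Plan Y 317/514 = 61.7%, the Premium plan 29/39 = 74.4% → the Premium plan
Paid: Plan Y 16/50 = 32.0%, the Premium plan 186/483 = 38.5% → the Premium plan
Overall: Plan Y 434/829 = 52.4%, the Premium plan 410/908 = 45.2% → Plan Y
The Premium plan wins each signup group but Plan Y wins overall — the comparison reverses. The Premium plan's customers skew toward paid, which has a lower base rate.

Yes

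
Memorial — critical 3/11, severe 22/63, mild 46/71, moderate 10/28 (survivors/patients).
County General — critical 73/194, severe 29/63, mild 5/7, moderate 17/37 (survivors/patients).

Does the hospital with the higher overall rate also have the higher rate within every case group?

No

Critical: Memorial 3/11 = 27.3%, County General 73/194 = 37.6% → County General
Severe: Memorial 22/63 = 34.9%, County General 29/63 = 46.0% → County General
Mild: Memorial 46/71 = 64.8%, County General 5/7 = 71.4% → County General
Moderate: Memorial 10/28 = 35.7%, County General 17/37 = 45.9% → County General
Overall: Memorial 81/173 = 46.8%, County General 124/301 = 41.2% → Memorial
County General wins each case group but Memorial wins overall — the comparison reverses. County General's patients skew toward critical, which has a lower base rate.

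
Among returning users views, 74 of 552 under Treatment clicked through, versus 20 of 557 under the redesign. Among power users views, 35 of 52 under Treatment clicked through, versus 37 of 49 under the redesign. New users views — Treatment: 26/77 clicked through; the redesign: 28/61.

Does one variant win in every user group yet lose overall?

No

Returning users: Treatment 74/552 = 13.4%, the redesign 20/557 = 3.6% → Treatment
Power users: Treatment 35/52 = 67.3%, the redesign 37/49 = 75.5% → the redesign
New users: Treatment 26/77 = 33.8%, the redesign 28/61 = 45.9% → the redesign
Overall: Treatment 135/681 = 19.8%, the redesign 85/667 = 12.7% → Treatment
Neither sweeps: Treatment wins 1 of 3 groups, the redesign wins 2. Treatment wins overall but not every group — no Simpson reversal.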